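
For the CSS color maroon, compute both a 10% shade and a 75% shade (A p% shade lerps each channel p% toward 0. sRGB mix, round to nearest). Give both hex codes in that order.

CSS maroon is rgb(128, 0, 0).
10% shade:
  R: 128 + 0.1×(0−128) = 128 − 12.8 = 115.2 → 115
  G: 0 + 0 = 0 → 0
  B: 0 + 0 = 0 → 0
  → #730000
75% shade:
  R: 128 + 0.75×(0−128) = 128 − 96 = 32 → 32
  G: 0 + 0.75×(0−0) = 0 + 0 = 0 → 0
  B: 0 + 0.75×(0−0) = 0 + 0 = 0 → 0
  → #200000

#730000, #200000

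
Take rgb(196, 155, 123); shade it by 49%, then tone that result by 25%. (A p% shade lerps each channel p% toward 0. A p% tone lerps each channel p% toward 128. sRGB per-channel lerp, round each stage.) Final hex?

Lerp each channel 49% toward 0:
  R: 196 − 96.04 = 99.96 → 100
  G: 155 − 75.95 = 79.05 → 79
  B: 123 − 60.27 = 62.73 → 63
After the shade: rgb(100, 79, 63) = #644F3F.
Lerp each channel 25% toward 128:
  R: 100 + 7 = 107 → 107
  G: 79 + 12.25 = 91.25 → 91
  B: 63 + 0.25×(128−63) = 63 + 16.25 = 79.25 → 79
rgb(107, 91, 79) = #6B5B4F.

#6B5B4F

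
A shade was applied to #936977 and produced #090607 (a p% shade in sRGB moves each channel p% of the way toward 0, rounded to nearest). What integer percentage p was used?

#936977 is rgb(147, 105, 119); #090607 is rgb(9, 6, 7).
On the R channel (widest range): 9 ≈ 147 + (p/100)(0 − 147), so p ≈ 100×(9 − 147)/(0 − 147) = -13800/-147 = 93.88.
p = 94 reproduces all three channels after rounding.

94%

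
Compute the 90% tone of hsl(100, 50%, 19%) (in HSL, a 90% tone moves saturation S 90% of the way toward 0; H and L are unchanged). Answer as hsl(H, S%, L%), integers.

S moves 90% from 50 toward 0: 50 − 45 = 5 → 5.
H and L are unchanged.

hsl(100, 5%, 19%)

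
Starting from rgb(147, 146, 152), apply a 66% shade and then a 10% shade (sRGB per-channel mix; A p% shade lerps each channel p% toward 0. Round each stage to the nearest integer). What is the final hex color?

#2d2d2f

Per channel, c → c + 0.66(0 − c):
  R: 147 − 97.02 = 49.98 → 50
  G: 146 + 0.66×(0−146) = 146 − 96.36 = 49.64 → 50
  B: 152 + 0.66×(0−152) = 152 − 100.32 = 51.68 → 52
After the shade: rgb(50, 50, 52) = #323234.
A 10% shade moves each channel 10% toward 0:
  R: 50 + 0.1×(0−50) = 50 − 5 = 45 → 45
  G: 50 − 5 = 45 → 45
  B: 52 + 0.1×(0−52) = 52 − 5.2 = 46.8 → 47
rgb(45, 45, 47) = #2d2d2f.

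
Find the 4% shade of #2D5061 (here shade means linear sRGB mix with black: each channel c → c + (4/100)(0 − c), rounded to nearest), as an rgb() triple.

#2D5061 is rgb(45, 80, 97).
A 4% shade moves each channel 4% toward 0:
  R: 45 + 0.04×(0−45) = 45 − 1.8 = 43.2 → 43
  G: 80 − 3.2 = 76.8 → 77
  B: 97 + 0.04×(0−97) = 97 − 3.88 = 93.12 → 93

rgb(43, 77, 93)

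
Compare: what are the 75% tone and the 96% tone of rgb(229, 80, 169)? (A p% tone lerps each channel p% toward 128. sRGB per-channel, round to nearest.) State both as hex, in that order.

#99748A, #847E82

75% tone:
  R: 229 + 0.75×(128−229) = 229 − 75.75 = 153.25 → 153
  G: 80 + 36 = 116 → 116
  B: 169 − 30.75 = 138.25 → 138
  → #99748A
96% tone:
  R: 229 + 0.96×(128−229) = 229 − 96.96 = 132.04 → 132
  G: 80 + 0.96×(128−80) = 80 + 46.08 = 126.08 → 126
  B: 169 + 0.96×(128−169) = 169 − 39.36 = 129.64 → 130
  → #847E82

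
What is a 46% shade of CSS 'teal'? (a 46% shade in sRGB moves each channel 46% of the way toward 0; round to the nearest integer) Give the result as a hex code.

CSS teal is rgb(0, 128, 128).
Per channel, c → c + 0.46(0 − c):
  R: 0 + 0 = 0 → 0
  G: 128 − 58.88 = 69.12 → 69
  B: 128 + 0.46×(0−128) = 128 − 58.88 = 69.12 → 69
rgb(0, 69, 69) = #004545.

#004545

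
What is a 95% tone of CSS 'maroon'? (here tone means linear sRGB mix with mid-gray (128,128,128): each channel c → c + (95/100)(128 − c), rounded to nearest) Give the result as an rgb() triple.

CSS maroon is rgb(128, 0, 0).
Lerp each channel 95% toward 128:
  R: 128 + 0 = 128 → 128
  G: 0 + 121.6 = 121.6 → 122
  B: 0 + 121.6 = 121.6 → 122

rgb(128, 122, 122)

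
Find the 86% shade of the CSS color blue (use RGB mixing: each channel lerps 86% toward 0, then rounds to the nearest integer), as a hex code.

#000024

CSS blue is rgb(0, 0, 255).
An 86% shade moves each channel 86% toward 0:
  R: 0 + 0.86×(0−0) = 0 + 0 = 0 → 0
  G: 0 + 0 = 0 → 0
  B: 255 − 219.3 = 35.7 → 36
rgb(0, 0, 36) = #000024.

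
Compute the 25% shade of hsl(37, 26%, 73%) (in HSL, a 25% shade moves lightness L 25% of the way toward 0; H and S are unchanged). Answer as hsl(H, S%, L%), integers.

hsl(37, 26%, 55%)

L moves 25% from 73 toward 0: 73 − 18.25 = 54.75 → 55.
H and S are unchanged.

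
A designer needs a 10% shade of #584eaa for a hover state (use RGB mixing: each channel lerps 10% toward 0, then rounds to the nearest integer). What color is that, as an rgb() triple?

rgb(79, 70, 153)

#584eaa is rgb(88, 78, 170).
A 10% shade moves each channel 10% toward 0:
  R: 88 + 0.1×(0−88) = 88 − 8.8 = 79.2 → 79
  G: 78 + 0.1×(0−78) = 78 − 7.8 = 70.2 → 70
  B: 170 + 0.1×(0−170) = 170 − 17 = 153 → 153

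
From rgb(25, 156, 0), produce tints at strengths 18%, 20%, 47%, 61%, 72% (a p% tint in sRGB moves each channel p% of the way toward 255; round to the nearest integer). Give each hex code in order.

18%: (25 + 41.4 = 66.4→66, 156 + 17.82 = 173.82→174, 0 + 45.9 = 45.9→46) → #42ae2e
20%: (25 + 46 = 71→71, 156 + 19.8 = 175.8→176, 0 + 51 = 51→51) → #47b033
47%: (25 + 108.1 = 133.1→133, 156 + 46.53 = 202.53→203, 0 + 119.85 = 119.85→120) → #85cb78
61%: (25 + 140.3 = 165.3→165, 156 + 60.39 = 216.39→216, 0 + 155.55 = 155.55→156) → #a5d89c
72%: (25 + 165.6 = 190.6→191, 156 + 71.28 = 227.28→227, 0 + 183.6 = 183.6→184) → #bfe3b8

#42ae2e, #47b033, #85cb78, #a5d89c, #bfe3b8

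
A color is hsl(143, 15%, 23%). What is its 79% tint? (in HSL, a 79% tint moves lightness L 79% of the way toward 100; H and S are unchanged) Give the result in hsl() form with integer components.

L moves 79% from 23 toward 100: 23 + 60.83 = 83.83 → 84.
H and S are unchanged.

hsl(143, 15%, 84%)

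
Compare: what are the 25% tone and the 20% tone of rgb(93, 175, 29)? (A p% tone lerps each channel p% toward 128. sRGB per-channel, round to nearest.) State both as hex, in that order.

#66A336, #64A631

25% tone:
  R: 93 + 0.25×(128−93) = 93 + 8.75 = 101.75 → 102
  G: 175 − 11.75 = 163.25 → 163
  B: 29 + 0.25×(128−29) = 29 + 24.75 = 53.75 → 54
  → #66A336
20% tone:
  R: 93 + 0.2×(128−93) = 93 + 7 = 100 → 100
  G: 175 + 0.2×(128−175) = 175 − 9.4 = 165.6 → 166
  B: 29 + 0.2×(128−29) = 29 + 19.8 = 48.8 → 49
  → #64A631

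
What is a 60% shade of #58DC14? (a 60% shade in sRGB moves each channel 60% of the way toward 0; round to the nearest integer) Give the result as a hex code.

#235808

#58DC14 is rgb(88, 220, 20).
Per channel, c → c + 0.6(0 − c):
  R: 88 + 0.6×(0−88) = 88 − 52.8 = 35.2 → 35
  G: 220 + 0.6×(0−220) = 220 − 132 = 88 → 88
  B: 20 + 0.6×(0−20) = 20 − 12 = 8 → 8
rgb(35, 88, 8) = #235808.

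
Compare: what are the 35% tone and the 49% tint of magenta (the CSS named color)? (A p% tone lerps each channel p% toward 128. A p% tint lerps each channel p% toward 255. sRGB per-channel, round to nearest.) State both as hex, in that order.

#D32DD3, #FF7DFF

CSS magenta is rgb(255, 0, 255).
35% tone:
  R: 255 + 0.35×(128−255) = 255 − 44.45 = 210.55 → 211
  G: 0 + 0.35×(128−0) = 0 + 44.8 = 44.8 → 45
  B: 255 − 44.45 = 210.55 → 211
  → #D32DD3
49% tint:
  R: 255 + 0.49×(255−255) = 255 + 0 = 255 → 255
  G: 0 + 0.49×(255−0) = 0 + 124.95 = 124.95 → 125
  B: 255 + 0.49×(255−255) = 255 + 0 = 255 → 255
  → #FF7DFF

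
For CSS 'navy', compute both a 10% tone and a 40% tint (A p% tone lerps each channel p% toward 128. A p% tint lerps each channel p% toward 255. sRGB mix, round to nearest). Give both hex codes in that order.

CSS navy is rgb(0, 0, 128).
10% tone:
  R: 0 + 0.1×(128−0) = 0 + 12.8 = 12.8 → 13
  G: 0 + 12.8 = 12.8 → 13
  B: 128 + 0 = 128 → 128
  → #0D0D80
40% tint:
  R: 0 + 102 = 102 → 102
  G: 0 + 0.4×(255−0) = 0 + 102 = 102 → 102
  B: 128 + 50.8 = 178.8 → 179
  → #6666B3

#0D0D80, #6666B3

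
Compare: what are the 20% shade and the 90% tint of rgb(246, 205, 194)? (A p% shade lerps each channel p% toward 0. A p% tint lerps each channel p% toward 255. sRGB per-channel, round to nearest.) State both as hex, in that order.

#C5A49B, #FEFAF9

20% shade:
  R: 246 − 49.2 = 196.8 → 197
  G: 205 + 0.2×(0−205) = 205 − 41 = 164 → 164
  B: 194 + 0.2×(0−194) = 194 − 38.8 = 155.2 → 155
  → #C5A49B
90% tint:
  R: 246 + 8.1 = 254.1 → 254
  G: 205 + 0.9×(255−205) = 205 + 45 = 250 → 250
  B: 194 + 0.9×(255−194) = 194 + 54.9 = 248.9 → 249
  → #FEFAF9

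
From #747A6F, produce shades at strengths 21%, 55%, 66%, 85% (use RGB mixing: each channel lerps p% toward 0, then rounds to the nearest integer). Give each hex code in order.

#5C6058, #343732, #272926, #111211

#747A6F is rgb(116, 122, 111).
21%: (116 − 24.36 = 91.64→92, 122 − 25.62 = 96.38→96, 111 − 23.31 = 87.69→88) → #5C6058
55%: (116 − 63.8 = 52.2→52, 122 − 67.1 = 54.9→55, 111 − 61.05 = 49.95→50) → #343732
66%: (116 − 76.56 = 39.44→39, 122 − 80.52 = 41.48→41, 111 − 73.26 = 37.74→38) → #272926
85%: (116 − 98.6 = 17.4→17, 122 − 103.7 = 18.3→18, 111 − 94.35 = 16.65→17) → #111211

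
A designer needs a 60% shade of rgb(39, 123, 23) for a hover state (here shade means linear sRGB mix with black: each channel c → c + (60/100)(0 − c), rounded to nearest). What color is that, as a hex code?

Per channel, c → c + 0.6(0 − c):
  R: 39 − 23.4 = 15.6 → 16
  G: 123 + 0.6×(0−123) = 123 − 73.8 = 49.2 → 49
  B: 23 − 13.8 = 9.2 → 9
rgb(16, 49, 9) = #103109.

#103109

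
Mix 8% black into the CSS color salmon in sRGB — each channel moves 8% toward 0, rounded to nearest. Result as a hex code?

#E67669

CSS salmon is rgb(250, 128, 114).
Lerp each channel 8% toward 0:
  R: 250 + 0.08×(0−250) = 250 − 20 = 230 → 230
  G: 128 + 0.08×(0−128) = 128 − 10.24 = 117.76 → 118
  B: 114 + 0.08×(0−114) = 114 − 9.12 = 104.88 → 105
rgb(230, 118, 105) = #E67669.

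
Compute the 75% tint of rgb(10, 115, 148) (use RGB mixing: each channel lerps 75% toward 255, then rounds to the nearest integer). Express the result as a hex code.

A 75% tint moves each channel 75% toward 255:
  R: 10 + 183.75 = 193.75 → 194
  G: 115 + 105 = 220 → 220
  B: 148 + 80.25 = 228.25 → 228
rgb(194, 220, 228) = #c2dce4.

#c2dce4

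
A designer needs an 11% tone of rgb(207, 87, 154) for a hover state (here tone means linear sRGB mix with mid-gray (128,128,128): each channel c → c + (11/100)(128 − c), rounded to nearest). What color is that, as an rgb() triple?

rgb(198, 92, 151)

Per channel, c → c + 0.11(128 − c):
  R: 207 − 8.69 = 198.31 → 198
  G: 87 + 4.51 = 91.51 → 92
  B: 154 + 0.11×(128−154) = 154 − 2.86 = 151.14 → 151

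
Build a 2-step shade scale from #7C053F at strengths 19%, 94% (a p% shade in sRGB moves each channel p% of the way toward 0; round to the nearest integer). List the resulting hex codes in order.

#7C053F is rgb(124, 5, 63).
19%: (124 − 23.56 = 100.44→100, 5 − 0.95 = 4.05→4, 63 − 11.97 = 51.03→51) → #640433
94%: (124 − 116.56 = 7.44→7, 5 − 4.7 = 0.3→0, 63 − 59.22 = 3.78→4) → #070004

#640433, #070004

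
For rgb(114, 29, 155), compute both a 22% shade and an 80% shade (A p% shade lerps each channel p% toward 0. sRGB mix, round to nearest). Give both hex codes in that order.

22% shade:
  R: 114 + 0.22×(0−114) = 114 − 25.08 = 88.92 → 89
  G: 29 + 0.22×(0−29) = 29 − 6.38 = 22.62 → 23
  B: 155 + 0.22×(0−155) = 155 − 34.1 = 120.9 → 121
  → #591779
80% shade:
  R: 114 − 91.2 = 22.8 → 23
  G: 29 + 0.8×(0−29) = 29 − 23.2 = 5.8 → 6
  B: 155 − 124 = 31 → 31
  → #17061f

#591779, #17061f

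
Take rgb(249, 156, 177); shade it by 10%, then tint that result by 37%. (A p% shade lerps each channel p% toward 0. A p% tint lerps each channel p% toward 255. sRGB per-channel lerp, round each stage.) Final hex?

#ebb7c3

Per channel, c → c + 0.1(0 − c):
  R: 249 + 0.1×(0−249) = 249 − 24.9 = 224.1 → 224
  G: 156 − 15.6 = 140.4 → 140
  B: 177 + 0.1×(0−177) = 177 − 17.7 = 159.3 → 159
After the shade: rgb(224, 140, 159) = #e08c9f.
Per channel, c → c + 0.37(255 − c):
  R: 224 + 0.37×(255−224) = 224 + 11.47 = 235.47 → 235
  G: 140 + 42.55 = 182.55 → 183
  B: 159 + 0.37×(255−159) = 159 + 35.52 = 194.52 → 195
rgb(235, 183, 195) = #ebb7c3.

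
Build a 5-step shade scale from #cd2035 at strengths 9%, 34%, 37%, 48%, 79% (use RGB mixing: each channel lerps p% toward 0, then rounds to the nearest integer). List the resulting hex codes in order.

#cd2035 is rgb(205, 32, 53).
9%: (205 − 18.45 = 186.55→187, 32 − 2.88 = 29.12→29, 53 − 4.77 = 48.23→48) → #bb1d30
34%: (205 − 69.7 = 135.3→135, 32 − 10.88 = 21.12→21, 53 − 18.02 = 34.98→35) → #871523
37%: (205 − 75.85 = 129.15→129, 32 − 11.84 = 20.16→20, 53 − 19.61 = 33.39→33) → #811421
48%: (205 − 98.4 = 106.6→107, 32 − 15.36 = 16.64→17, 53 − 25.44 = 27.56→28) → #6b111c
79%: (205 − 161.95 = 43.05→43, 32 − 25.28 = 6.72→7, 53 − 41.87 = 11.13→11) → #2b070b

#bb1d30, #871523, #811421, #6b111c, #2b070b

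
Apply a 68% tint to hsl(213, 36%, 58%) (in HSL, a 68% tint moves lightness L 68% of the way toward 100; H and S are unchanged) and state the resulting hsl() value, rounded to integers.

L moves 68% from 58 toward 100: 58 + 28.56 = 86.56 → 87.
H and S are unchanged.

hsl(213, 36%, 87%)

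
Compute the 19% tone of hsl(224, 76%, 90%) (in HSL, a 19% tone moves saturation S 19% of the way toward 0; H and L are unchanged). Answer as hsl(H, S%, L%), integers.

S moves 19% from 76 toward 0: 76 − 14.44 = 61.56 → 62.
H and L are unchanged.

hsl(224, 62%, 90%)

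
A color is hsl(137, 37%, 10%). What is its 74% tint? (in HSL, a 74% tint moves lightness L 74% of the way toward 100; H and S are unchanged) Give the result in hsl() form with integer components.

hsl(137, 37%, 77%)

L moves 74% from 10 toward 100: 10 + 66.6 = 76.6 → 77.
H and S are unchanged.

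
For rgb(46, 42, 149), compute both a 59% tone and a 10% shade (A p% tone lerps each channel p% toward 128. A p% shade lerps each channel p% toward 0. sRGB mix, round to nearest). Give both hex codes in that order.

59% tone:
  R: 46 + 0.59×(128−46) = 46 + 48.38 = 94.38 → 94
  G: 42 + 0.59×(128−42) = 42 + 50.74 = 92.74 → 93
  B: 149 + 0.59×(128−149) = 149 − 12.39 = 136.61 → 137
  → #5e5d89
10% shade:
  R: 46 − 4.6 = 41.4 → 41
  G: 42 + 0.1×(0−42) = 42 − 4.2 = 37.8 → 38
  B: 149 − 14.9 = 134.1 → 134
  → #292686

#5e5d89, #292686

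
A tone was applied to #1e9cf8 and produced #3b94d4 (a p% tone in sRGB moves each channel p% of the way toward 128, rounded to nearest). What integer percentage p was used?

30%

#1e9cf8 is rgb(30, 156, 248); #3b94d4 is rgb(59, 148, 212).
On the B channel (widest range): 212 ≈ 248 + (p/100)(128 − 248), so p ≈ 100×(212 − 248)/(128 − 248) = -3600/-120 = 30.00.
p = 30 reproduces all three channels after rounding.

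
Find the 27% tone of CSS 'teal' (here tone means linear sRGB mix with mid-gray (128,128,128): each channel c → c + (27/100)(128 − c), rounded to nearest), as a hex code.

CSS teal is rgb(0, 128, 128).
Lerp each channel 27% toward 128:
  R: 0 + 34.56 = 34.56 → 35
  G: 128 + 0 = 128 → 128
  B: 128 + 0.27×(128−128) = 128 + 0 = 128 → 128
rgb(35, 128, 128) = #238080.

#238080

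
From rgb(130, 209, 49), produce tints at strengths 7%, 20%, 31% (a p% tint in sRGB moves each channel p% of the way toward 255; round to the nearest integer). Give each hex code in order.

#8BD43F, #9BDA5A, #A9DF71

7%: (130 + 8.75 = 138.75→139, 209 + 3.22 = 212.22→212, 49 + 14.42 = 63.42→63) → #8BD43F
20%: (130 + 25 = 155→155, 209 + 9.2 = 218.2→218, 49 + 41.2 = 90.2→90) → #9BDA5A
31%: (130 + 38.75 = 168.75→169, 209 + 14.26 = 223.26→223, 49 + 63.86 = 112.86→113) → #A9DF71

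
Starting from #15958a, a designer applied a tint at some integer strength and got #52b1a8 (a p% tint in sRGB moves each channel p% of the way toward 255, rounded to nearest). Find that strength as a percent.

26%

#15958a is rgb(21, 149, 138); #52b1a8 is rgb(82, 177, 168).
On the R channel (widest range): 82 ≈ 21 + (p/100)(255 − 21), so p ≈ 100×(82 − 21)/(255 − 21) = 6100/234 = 26.07.
p = 26 reproduces all three channels after rounding.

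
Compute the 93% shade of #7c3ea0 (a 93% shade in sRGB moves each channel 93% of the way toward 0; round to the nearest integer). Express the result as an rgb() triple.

rgb(9, 4, 11)

#7c3ea0 is rgb(124, 62, 160).
A 93% shade moves each channel 93% toward 0:
  R: 124 − 115.32 = 8.68 → 9
  G: 62 − 57.66 = 4.34 → 4
  B: 160 + 0.93×(0−160) = 160 − 148.8 = 11.2 → 11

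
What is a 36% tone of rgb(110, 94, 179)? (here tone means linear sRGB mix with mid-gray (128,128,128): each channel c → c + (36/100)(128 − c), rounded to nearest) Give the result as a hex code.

Per channel, c → c + 0.36(128 − c):
  R: 110 + 0.36×(128−110) = 110 + 6.48 = 116.48 → 116
  G: 94 + 0.36×(128−94) = 94 + 12.24 = 106.24 → 106
  B: 179 + 0.36×(128−179) = 179 − 18.36 = 160.64 → 161
rgb(116, 106, 161) = #746aa1.

#746aa1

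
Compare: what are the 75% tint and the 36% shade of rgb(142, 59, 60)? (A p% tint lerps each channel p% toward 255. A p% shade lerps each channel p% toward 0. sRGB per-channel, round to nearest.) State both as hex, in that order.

#e3cece, #5b2626

75% tint:
  R: 142 + 84.75 = 226.75 → 227
  G: 59 + 0.75×(255−59) = 59 + 147 = 206 → 206
  B: 60 + 0.75×(255−60) = 60 + 146.25 = 206.25 → 206
  → #e3cece
36% shade:
  R: 142 − 51.12 = 90.88 → 91
  G: 59 + 0.36×(0−59) = 59 − 21.24 = 37.76 → 38
  B: 60 − 21.6 = 38.4 → 38
  → #5b2626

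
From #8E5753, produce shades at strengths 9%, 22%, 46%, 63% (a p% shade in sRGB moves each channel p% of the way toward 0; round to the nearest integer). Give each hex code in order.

#8E5753 is rgb(142, 87, 83).
9%: (142 − 12.78 = 129.22→129, 87 − 7.83 = 79.17→79, 83 − 7.47 = 75.53→76) → #814F4C
22%: (142 − 31.24 = 110.76→111, 87 − 19.14 = 67.86→68, 83 − 18.26 = 64.74→65) → #6F4441
46%: (142 − 65.32 = 76.68→77, 87 − 40.02 = 46.98→47, 83 − 38.18 = 44.82→45) → #4D2F2D
63%: (142 − 89.46 = 52.54→53, 87 − 54.81 = 32.19→32, 83 − 52.29 = 30.71→31) → #35201F

#814F4C, #6F4441, #4D2F2D, #35201F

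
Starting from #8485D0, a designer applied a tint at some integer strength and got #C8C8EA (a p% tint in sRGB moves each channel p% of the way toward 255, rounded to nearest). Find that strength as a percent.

#8485D0 is rgb(132, 133, 208); #C8C8EA is rgb(200, 200, 234).
On the R channel (widest range): 200 ≈ 132 + (p/100)(255 − 132), so p ≈ 100×(200 − 132)/(255 − 132) = 6800/123 = 55.28.
p = 55 reproduces all three channels after rounding.

55%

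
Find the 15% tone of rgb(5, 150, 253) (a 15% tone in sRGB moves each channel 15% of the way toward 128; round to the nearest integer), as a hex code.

#1793ea

Lerp each channel 15% toward 128:
  R: 5 + 0.15×(128−5) = 5 + 18.45 = 23.45 → 23
  G: 150 + 0.15×(128−150) = 150 − 3.3 = 146.7 → 147
  B: 253 + 0.15×(128−253) = 253 − 18.75 = 234.25 → 234
rgb(23, 147, 234) = #1793ea.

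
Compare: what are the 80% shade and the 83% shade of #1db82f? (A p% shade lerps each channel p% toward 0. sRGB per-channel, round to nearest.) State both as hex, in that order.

#1db82f is rgb(29, 184, 47).
80% shade:
  R: 29 + 0.8×(0−29) = 29 − 23.2 = 5.8 → 6
  G: 184 + 0.8×(0−184) = 184 − 147.2 = 36.8 → 37
  B: 47 + 0.8×(0−47) = 47 − 37.6 = 9.4 → 9
  → #062509
83% shade:
  R: 29 + 0.83×(0−29) = 29 − 24.07 = 4.93 → 5
  G: 184 − 152.72 = 31.28 → 31
  B: 47 + 0.83×(0−47) = 47 − 39.01 = 7.99 → 8
  → #051f08

#062509, #051f08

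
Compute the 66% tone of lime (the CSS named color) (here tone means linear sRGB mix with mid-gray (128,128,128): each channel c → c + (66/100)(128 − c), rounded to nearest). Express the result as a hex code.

#54AB54

CSS lime is rgb(0, 255, 0).
A 66% tone moves each channel 66% toward 128:
  R: 0 + 0.66×(128−0) = 0 + 84.48 = 84.48 → 84
  G: 255 + 0.66×(128−255) = 255 − 83.82 = 171.18 → 171
  B: 0 + 0.66×(128−0) = 0 + 84.48 = 84.48 → 84
rgb(84, 171, 84) = #54AB54.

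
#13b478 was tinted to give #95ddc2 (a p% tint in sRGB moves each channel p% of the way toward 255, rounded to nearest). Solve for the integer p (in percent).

55%

#13b478 is rgb(19, 180, 120); #95ddc2 is rgb(149, 221, 194).
On the R channel (widest range): 149 ≈ 19 + (p/100)(255 − 19), so p ≈ 100×(149 − 19)/(255 − 19) = 13000/236 = 55.08.
p = 55 reproduces all three channels after rounding.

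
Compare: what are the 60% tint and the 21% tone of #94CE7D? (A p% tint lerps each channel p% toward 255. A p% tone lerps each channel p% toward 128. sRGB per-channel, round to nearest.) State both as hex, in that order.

#94CE7D is rgb(148, 206, 125).
60% tint:
  R: 148 + 64.2 = 212.2 → 212
  G: 206 + 0.6×(255−206) = 206 + 29.4 = 235.4 → 235
  B: 125 + 78 = 203 → 203
  → #D4EBCB
21% tone:
  R: 148 − 4.2 = 143.8 → 144
  G: 206 + 0.21×(128−206) = 206 − 16.38 = 189.62 → 190
  B: 125 + 0.63 = 125.63 → 126
  → #90BE7E

#D4EBCB, #90BE7E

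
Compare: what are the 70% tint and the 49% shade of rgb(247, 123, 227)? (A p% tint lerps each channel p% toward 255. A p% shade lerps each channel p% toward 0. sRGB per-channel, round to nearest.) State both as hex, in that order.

#FDD7F7, #7E3F74

70% tint:
  R: 247 + 5.6 = 252.6 → 253
  G: 123 + 0.7×(255−123) = 123 + 92.4 = 215.4 → 215
  B: 227 + 0.7×(255−227) = 227 + 19.6 = 246.6 → 247
  → #FDD7F7
49% shade:
  R: 247 + 0.49×(0−247) = 247 − 121.03 = 125.97 → 126
  G: 123 + 0.49×(0−123) = 123 − 60.27 = 62.73 → 63
  B: 227 − 111.23 = 115.77 → 116
  → #7E3F74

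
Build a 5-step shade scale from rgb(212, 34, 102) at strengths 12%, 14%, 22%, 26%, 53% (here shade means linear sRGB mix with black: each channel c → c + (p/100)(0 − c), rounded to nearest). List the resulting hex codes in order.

#bb1e5a, #b61d58, #a51b50, #9d194b, #641030

12%: (212 − 25.44 = 186.56→187, 34 − 4.08 = 29.92→30, 102 − 12.24 = 89.76→90) → #bb1e5a
14%: (212 − 29.68 = 182.32→182, 34 − 4.76 = 29.24→29, 102 − 14.28 = 87.72→88) → #b61d58
22%: (212 − 46.64 = 165.36→165, 34 − 7.48 = 26.52→27, 102 − 22.44 = 79.56→80) → #a51b50
26%: (212 − 55.12 = 156.88→157, 34 − 8.84 = 25.16→25, 102 − 26.52 = 75.48→75) → #9d194b
53%: (212 − 112.36 = 99.64→100, 34 − 18.02 = 15.98→16, 102 − 54.06 = 47.94→48) → #641030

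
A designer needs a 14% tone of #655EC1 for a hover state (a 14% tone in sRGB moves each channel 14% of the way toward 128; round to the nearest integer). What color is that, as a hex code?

#6963B8

#655EC1 is rgb(101, 94, 193).
Lerp each channel 14% toward 128:
  R: 101 + 3.78 = 104.78 → 105
  G: 94 + 0.14×(128−94) = 94 + 4.76 = 98.76 → 99
  B: 193 − 9.1 = 183.9 → 184
rgb(105, 99, 184) = #6963B8.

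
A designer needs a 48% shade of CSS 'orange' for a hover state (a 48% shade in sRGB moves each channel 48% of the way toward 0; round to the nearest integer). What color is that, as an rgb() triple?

CSS orange is rgb(255, 165, 0).
Lerp each channel 48% toward 0:
  R: 255 − 122.4 = 132.6 → 133
  G: 165 + 0.48×(0−165) = 165 − 79.2 = 85.8 → 86
  B: 0 + 0.48×(0−0) = 0 + 0 = 0 → 0

rgb(133, 86, 0)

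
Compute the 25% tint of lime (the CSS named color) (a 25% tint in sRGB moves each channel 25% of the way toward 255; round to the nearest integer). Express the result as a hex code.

CSS lime is rgb(0, 255, 0).
Lerp each channel 25% toward 255:
  R: 0 + 0.25×(255−0) = 0 + 63.75 = 63.75 → 64
  G: 255 + 0.25×(255−255) = 255 + 0 = 255 → 255
  B: 0 + 63.75 = 63.75 → 64
rgb(64, 255, 64) = #40FF40.

#40FF40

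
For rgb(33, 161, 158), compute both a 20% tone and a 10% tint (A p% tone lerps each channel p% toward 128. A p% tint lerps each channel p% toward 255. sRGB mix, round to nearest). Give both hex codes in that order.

#349A98, #37AAA8

20% tone:
  R: 33 + 0.2×(128−33) = 33 + 19 = 52 → 52
  G: 161 − 6.6 = 154.4 → 154
  B: 158 + 0.2×(128−158) = 158 − 6 = 152 → 152
  → #349A98
10% tint:
  R: 33 + 0.1×(255−33) = 33 + 22.2 = 55.2 → 55
  G: 161 + 0.1×(255−161) = 161 + 9.4 = 170.4 → 170
  B: 158 + 9.7 = 167.7 → 168
  → #37AAA8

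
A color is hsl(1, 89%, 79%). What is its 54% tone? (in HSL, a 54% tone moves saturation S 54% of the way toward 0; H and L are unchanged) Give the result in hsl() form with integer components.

S moves 54% from 89 toward 0: 89 − 48.06 = 40.94 → 41.
H and L are unchanged.

hsl(1, 41%, 79%)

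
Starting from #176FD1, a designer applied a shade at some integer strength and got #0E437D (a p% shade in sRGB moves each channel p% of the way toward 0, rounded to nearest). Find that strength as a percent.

40%

#176FD1 is rgb(23, 111, 209); #0E437D is rgb(14, 67, 125).
On the B channel (widest range): 125 ≈ 209 + (p/100)(0 − 209), so p ≈ 100×(125 − 209)/(0 − 209) = -8400/-209 = 40.19.
p = 40 reproduces all three channels after rounding.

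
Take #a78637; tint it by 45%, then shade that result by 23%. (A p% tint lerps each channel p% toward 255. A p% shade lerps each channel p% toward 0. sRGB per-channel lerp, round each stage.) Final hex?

#a78637 is rgb(167, 134, 55).
A 45% tint moves each channel 45% toward 255:
  R: 167 + 0.45×(255−167) = 167 + 39.6 = 206.6 → 207
  G: 134 + 54.45 = 188.45 → 188
  B: 55 + 0.45×(255−55) = 55 + 90 = 145 → 145
After the tint: rgb(207, 188, 145) = #cfbc91.
Lerp each channel 23% toward 0:
  R: 207 + 0.23×(0−207) = 207 − 47.61 = 159.39 → 159
  G: 188 + 0.23×(0−188) = 188 − 43.24 = 144.76 → 145
  B: 145 − 33.35 = 111.65 → 112
rgb(159, 145, 112) = #9f9170.

#9f9170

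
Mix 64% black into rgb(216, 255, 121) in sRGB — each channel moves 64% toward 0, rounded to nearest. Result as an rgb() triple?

rgb(78, 92, 44)

Lerp each channel 64% toward 0:
  R: 216 + 0.64×(0−216) = 216 − 138.24 = 77.76 → 78
  G: 255 − 163.2 = 91.8 → 92
  B: 121 + 0.64×(0−121) = 121 − 77.44 = 43.56 → 44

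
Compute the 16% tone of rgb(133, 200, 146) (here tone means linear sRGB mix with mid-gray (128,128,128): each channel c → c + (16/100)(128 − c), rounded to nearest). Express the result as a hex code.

A 16% tone moves each channel 16% toward 128:
  R: 133 + 0.16×(128−133) = 133 − 0.8 = 132.2 → 132
  G: 200 + 0.16×(128−200) = 200 − 11.52 = 188.48 → 188
  B: 146 + 0.16×(128−146) = 146 − 2.88 = 143.12 → 143
rgb(132, 188, 143) = #84BC8F.

#84BC8F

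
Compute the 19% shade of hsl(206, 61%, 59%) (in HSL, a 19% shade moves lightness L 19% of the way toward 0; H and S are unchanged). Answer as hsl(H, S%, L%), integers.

L moves 19% from 59 toward 0: 59 − 11.21 = 47.79 → 48.
H and S are unchanged.

hsl(206, 61%, 48%)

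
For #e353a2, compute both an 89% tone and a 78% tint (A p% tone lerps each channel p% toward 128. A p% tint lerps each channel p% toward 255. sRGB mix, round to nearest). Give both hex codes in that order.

#e353a2 is rgb(227, 83, 162).
89% tone:
  R: 227 − 88.11 = 138.89 → 139
  G: 83 + 40.05 = 123.05 → 123
  B: 162 + 0.89×(128−162) = 162 − 30.26 = 131.74 → 132
  → #8b7b84
78% tint:
  R: 227 + 0.78×(255−227) = 227 + 21.84 = 248.84 → 249
  G: 83 + 0.78×(255−83) = 83 + 134.16 = 217.16 → 217
  B: 162 + 0.78×(255−162) = 162 + 72.54 = 234.54 → 235
  → #f9d9eb

#8b7b84, #f9d9eb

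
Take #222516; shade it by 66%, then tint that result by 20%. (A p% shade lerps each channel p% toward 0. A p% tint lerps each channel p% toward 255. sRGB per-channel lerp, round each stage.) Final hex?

#3D3D39

#222516 is rgb(34, 37, 22).
Lerp each channel 66% toward 0:
  R: 34 + 0.66×(0−34) = 34 − 22.44 = 11.56 → 12
  G: 37 + 0.66×(0−37) = 37 − 24.42 = 12.58 → 13
  B: 22 + 0.66×(0−22) = 22 − 14.52 = 7.48 → 7
After the shade: rgb(12, 13, 7) = #0C0D07.
Per channel, c → c + 0.2(255 − c):
  R: 12 + 48.6 = 60.6 → 61
  G: 13 + 48.4 = 61.4 → 61
  B: 7 + 49.6 = 56.6 → 57
rgb(61, 61, 57) = #3D3D39.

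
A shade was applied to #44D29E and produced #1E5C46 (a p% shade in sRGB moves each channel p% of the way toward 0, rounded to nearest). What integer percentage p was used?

#44D29E is rgb(68, 210, 158); #1E5C46 is rgb(30, 92, 70).
On the G channel (widest range): 92 ≈ 210 + (p/100)(0 − 210), so p ≈ 100×(92 − 210)/(0 − 210) = -11800/-210 = 56.19.
p = 56 reproduces all three channels after rounding.

56%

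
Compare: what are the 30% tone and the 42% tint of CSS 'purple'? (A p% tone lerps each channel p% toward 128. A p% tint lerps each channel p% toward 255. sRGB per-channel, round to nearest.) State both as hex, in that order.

#802680, #B56BB5

CSS purple is rgb(128, 0, 128).
30% tone:
  R: 128 + 0 = 128 → 128
  G: 0 + 0.3×(128−0) = 0 + 38.4 = 38.4 → 38
  B: 128 + 0.3×(128−128) = 128 + 0 = 128 → 128
  → #802680
42% tint:
  R: 128 + 0.42×(255−128) = 128 + 53.34 = 181.34 → 181
  G: 0 + 0.42×(255−0) = 0 + 107.1 = 107.1 → 107
  B: 128 + 53.34 = 181.34 → 181
  → #B56BB5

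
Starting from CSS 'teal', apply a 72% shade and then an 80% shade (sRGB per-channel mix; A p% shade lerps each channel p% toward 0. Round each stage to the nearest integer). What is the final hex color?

CSS teal is rgb(0, 128, 128).
Lerp each channel 72% toward 0:
  R: 0 + 0.72×(0−0) = 0 + 0 = 0 → 0
  G: 128 + 0.72×(0−128) = 128 − 92.16 = 35.84 → 36
  B: 128 − 92.16 = 35.84 → 36
After the shade: rgb(0, 36, 36) = #002424.
Lerp each channel 80% toward 0:
  R: 0 + 0.8×(0−0) = 0 + 0 = 0 → 0
  G: 36 − 28.8 = 7.2 → 7
  B: 36 − 28.8 = 7.2 → 7
rgb(0, 7, 7) = #000707.

#000707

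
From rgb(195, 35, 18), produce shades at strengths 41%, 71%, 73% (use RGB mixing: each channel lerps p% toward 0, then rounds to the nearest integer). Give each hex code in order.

41%: (195 − 79.95 = 115.05→115, 35 − 14.35 = 20.65→21, 18 − 7.38 = 10.62→11) → #73150B
71%: (195 − 138.45 = 56.55→57, 35 − 24.85 = 10.15→10, 18 − 12.78 = 5.22→5) → #390A05
73%: (195 − 142.35 = 52.65→53, 35 − 25.55 = 9.45→9, 18 − 13.14 = 4.86→5) → #350905

#73150B, #390A05, #350905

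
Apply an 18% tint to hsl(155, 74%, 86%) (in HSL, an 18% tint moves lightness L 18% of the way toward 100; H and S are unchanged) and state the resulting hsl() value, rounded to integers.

hsl(155, 74%, 89%)

L moves 18% from 86 toward 100: 86 + 2.52 = 88.52 → 89.
H and S are unchanged.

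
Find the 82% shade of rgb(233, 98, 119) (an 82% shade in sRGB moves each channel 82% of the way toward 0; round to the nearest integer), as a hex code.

#2a1215

Lerp each channel 82% toward 0:
  R: 233 + 0.82×(0−233) = 233 − 191.06 = 41.94 → 42
  G: 98 − 80.36 = 17.64 → 18
  B: 119 − 97.58 = 21.42 → 21
rgb(42, 18, 21) = #2a1215.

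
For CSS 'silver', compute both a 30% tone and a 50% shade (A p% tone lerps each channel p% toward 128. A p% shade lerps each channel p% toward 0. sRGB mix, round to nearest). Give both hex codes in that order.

CSS silver is rgb(192, 192, 192).
30% tone:
  R: 192 − 19.2 = 172.8 → 173
  G: 192 + 0.3×(128−192) = 192 − 19.2 = 172.8 → 173
  B: 192 + 0.3×(128−192) = 192 − 19.2 = 172.8 → 173
  → #adadad
50% shade:
  R: 192 + 0.5×(0−192) = 192 − 96 = 96 → 96
  G: 192 + 0.5×(0−192) = 192 − 96 = 96 → 96
  B: 192 − 96 = 96 → 96
  → #606060

#adadad, #606060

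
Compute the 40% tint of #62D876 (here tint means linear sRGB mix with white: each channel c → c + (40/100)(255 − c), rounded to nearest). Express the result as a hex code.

#62D876 is rgb(98, 216, 118).
A 40% tint moves each channel 40% toward 255:
  R: 98 + 0.4×(255−98) = 98 + 62.8 = 160.8 → 161
  G: 216 + 15.6 = 231.6 → 232
  B: 118 + 54.8 = 172.8 → 173
rgb(161, 232, 173) = #A1E8AD.

#A1E8AD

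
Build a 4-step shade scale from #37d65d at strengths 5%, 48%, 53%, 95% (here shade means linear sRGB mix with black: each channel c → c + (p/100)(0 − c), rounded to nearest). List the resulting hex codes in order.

#34cb58, #1d6f30, #1a652c, #030b05

#37d65d is rgb(55, 214, 93).
5%: (55 − 2.75 = 52.25→52, 214 − 10.7 = 203.3→203, 93 − 4.65 = 88.35→88) → #34cb58
48%: (55 − 26.4 = 28.6→29, 214 − 102.72 = 111.28→111, 93 − 44.64 = 48.36→48) → #1d6f30
53%: (55 − 29.15 = 25.85→26, 214 − 113.42 = 100.58→101, 93 − 49.29 = 43.71→44) → #1a652c
95%: (55 − 52.25 = 2.75→3, 214 − 203.3 = 10.7→11, 93 − 88.35 = 4.65→5) → #030b05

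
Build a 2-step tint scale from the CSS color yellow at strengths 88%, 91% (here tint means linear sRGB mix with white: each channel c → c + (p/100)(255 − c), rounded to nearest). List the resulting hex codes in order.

CSS yellow is rgb(255, 255, 0).
88%: (255→255, 255→255, 0 + 224.4 = 224.4→224) → #ffffe0
91%: (255→255, 255→255, 0 + 232.05 = 232.05→232) → #ffffe8

#ffffe0, #ffffe8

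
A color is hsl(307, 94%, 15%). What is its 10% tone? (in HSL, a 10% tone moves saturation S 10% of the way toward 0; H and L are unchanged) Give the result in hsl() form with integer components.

hsl(307, 85%, 15%)

S moves 10% from 94 toward 0: 94 − 9.4 = 84.6 → 85.
H and L are unchanged.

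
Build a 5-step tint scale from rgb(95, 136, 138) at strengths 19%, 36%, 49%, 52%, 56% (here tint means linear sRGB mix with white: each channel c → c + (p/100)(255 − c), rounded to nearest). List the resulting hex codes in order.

#7D9FA0, #99B3B4, #ADC2C3, #B2C6C7, #B9CBCC

19%: (95 + 30.4 = 125.4→125, 136 + 22.61 = 158.61→159, 138 + 22.23 = 160.23→160) → #7D9FA0
36%: (95 + 57.6 = 152.6→153, 136 + 42.84 = 178.84→179, 138 + 42.12 = 180.12→180) → #99B3B4
49%: (95 + 78.4 = 173.4→173, 136 + 58.31 = 194.31→194, 138 + 57.33 = 195.33→195) → #ADC2C3
52%: (95 + 83.2 = 178.2→178, 136 + 61.88 = 197.88→198, 138 + 60.84 = 198.84→199) → #B2C6C7
56%: (95 + 89.6 = 184.6→185, 136 + 66.64 = 202.64→203, 138 + 65.52 = 203.52→204) → #B9CBCC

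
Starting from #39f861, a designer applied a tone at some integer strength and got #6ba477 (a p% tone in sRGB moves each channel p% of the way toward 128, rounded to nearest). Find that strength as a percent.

70%

#39f861 is rgb(57, 248, 97); #6ba477 is rgb(107, 164, 119).
On the G channel (widest range): 164 ≈ 248 + (p/100)(128 − 248), so p ≈ 100×(164 − 248)/(128 − 248) = -8400/-120 = 70.00.
p = 70 reproduces all three channels after rounding.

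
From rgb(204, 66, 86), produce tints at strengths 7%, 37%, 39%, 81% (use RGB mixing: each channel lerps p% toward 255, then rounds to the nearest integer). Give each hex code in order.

#D04F62, #DF8895, #E08C98, #F5DBDF

7%: (204 + 3.57 = 207.57→208, 66 + 13.23 = 79.23→79, 86 + 11.83 = 97.83→98) → #D04F62
37%: (204 + 18.87 = 222.87→223, 66 + 69.93 = 135.93→136, 86 + 62.53 = 148.53→149) → #DF8895
39%: (204 + 19.89 = 223.89→224, 66 + 73.71 = 139.71→140, 86 + 65.91 = 151.91→152) → #E08C98
81%: (204 + 41.31 = 245.31→245, 66 + 153.09 = 219.09→219, 86 + 136.89 = 222.89→223) → #F5DBDF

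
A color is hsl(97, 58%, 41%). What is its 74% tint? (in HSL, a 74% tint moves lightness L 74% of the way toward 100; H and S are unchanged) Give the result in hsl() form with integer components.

L moves 74% from 41 toward 100: 41 + 43.66 = 84.66 → 85.
H and S are unchanged.

hsl(97, 58%, 85%)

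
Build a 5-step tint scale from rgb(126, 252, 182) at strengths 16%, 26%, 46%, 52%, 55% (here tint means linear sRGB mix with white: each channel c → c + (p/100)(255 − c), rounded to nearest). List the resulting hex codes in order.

16%: (126 + 20.64 = 146.64→147, 252→252, 182 + 11.68 = 193.68→194) → #93FCC2
26%: (126 + 33.54 = 159.54→160, 252 + 0.78 = 252.78→253, 182 + 18.98 = 200.98→201) → #A0FDC9
46%: (126 + 59.34 = 185.34→185, 252 + 1.38 = 253.38→253, 182 + 33.58 = 215.58→216) → #B9FDD8
52%: (126 + 67.08 = 193.08→193, 252 + 1.56 = 253.56→254, 182 + 37.96 = 219.96→220) → #C1FEDC
55%: (126 + 70.95 = 196.95→197, 252 + 1.65 = 253.65→254, 182 + 40.15 = 222.15→222) → #C5FEDE

#93FCC2, #A0FDC9, #B9FDD8, #C1FEDC, #C5FEDE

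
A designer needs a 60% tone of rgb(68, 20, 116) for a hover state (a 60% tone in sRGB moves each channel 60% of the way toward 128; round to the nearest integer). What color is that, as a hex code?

A 60% tone moves each channel 60% toward 128:
  R: 68 + 36 = 104 → 104
  G: 20 + 64.8 = 84.8 → 85
  B: 116 + 7.2 = 123.2 → 123
rgb(104, 85, 123) = #68557B.

#68557B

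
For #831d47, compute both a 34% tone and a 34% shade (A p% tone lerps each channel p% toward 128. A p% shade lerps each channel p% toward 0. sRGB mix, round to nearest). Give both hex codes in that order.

#831d47 is rgb(131, 29, 71).
34% tone:
  R: 131 + 0.34×(128−131) = 131 − 1.02 = 129.98 → 130
  G: 29 + 33.66 = 62.66 → 63
  B: 71 + 19.38 = 90.38 → 90
  → #823f5a
34% shade:
  R: 131 − 44.54 = 86.46 → 86
  G: 29 − 9.86 = 19.14 → 19
  B: 71 − 24.14 = 46.86 → 47
  → #56132f

#823f5a, #56132f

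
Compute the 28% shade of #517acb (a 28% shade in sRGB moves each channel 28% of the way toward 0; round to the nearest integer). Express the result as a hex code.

#517acb is rgb(81, 122, 203).
A 28% shade moves each channel 28% toward 0:
  R: 81 + 0.28×(0−81) = 81 − 22.68 = 58.32 → 58
  G: 122 + 0.28×(0−122) = 122 − 34.16 = 87.84 → 88
  B: 203 − 56.84 = 146.16 → 146
rgb(58, 88, 146) = #3a5892.

#3a5892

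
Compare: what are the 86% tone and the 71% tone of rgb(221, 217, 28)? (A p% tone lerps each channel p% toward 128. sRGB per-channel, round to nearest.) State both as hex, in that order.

#8D8C72, #9B9A63

86% tone:
  R: 221 + 0.86×(128−221) = 221 − 79.98 = 141.02 → 141
  G: 217 + 0.86×(128−217) = 217 − 76.54 = 140.46 → 140
  B: 28 + 86 = 114 → 114
  → #8D8C72
71% tone:
  R: 221 + 0.71×(128−221) = 221 − 66.03 = 154.97 → 155
  G: 217 + 0.71×(128−217) = 217 − 63.19 = 153.81 → 154
  B: 28 + 71 = 99 → 99
  → #9B9A63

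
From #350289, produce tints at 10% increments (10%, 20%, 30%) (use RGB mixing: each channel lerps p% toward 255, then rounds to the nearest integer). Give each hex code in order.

#350289 is rgb(53, 2, 137).
10%: (53 + 20.2 = 73.2→73, 2 + 25.3 = 27.3→27, 137 + 11.8 = 148.8→149) → #491B95
20%: (53 + 40.4 = 93.4→93, 2 + 50.6 = 52.6→53, 137 + 23.6 = 160.6→161) → #5D35A1
30%: (53 + 60.6 = 113.6→114, 2 + 75.9 = 77.9→78, 137 + 35.4 = 172.4→172) → #724EAC

#491B95, #5D35A1, #724EAC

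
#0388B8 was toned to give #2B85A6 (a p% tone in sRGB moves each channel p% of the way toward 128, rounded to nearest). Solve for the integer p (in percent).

32%

#0388B8 is rgb(3, 136, 184); #2B85A6 is rgb(43, 133, 166).
On the R channel (widest range): 43 ≈ 3 + (p/100)(128 − 3), so p ≈ 100×(43 − 3)/(128 − 3) = 4000/125 = 32.00.
p = 32 reproduces all three channels after rounding.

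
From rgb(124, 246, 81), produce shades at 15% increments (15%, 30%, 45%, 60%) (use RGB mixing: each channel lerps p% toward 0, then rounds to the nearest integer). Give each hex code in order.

#69D145, #57AC39, #44872D, #326220

15%: (124 − 18.6 = 105.4→105, 246 − 36.9 = 209.1→209, 81 − 12.15 = 68.85→69) → #69D145
30%: (124 − 37.2 = 86.8→87, 246 − 73.8 = 172.2→172, 81 − 24.3 = 56.7→57) → #57AC39
45%: (124 − 55.8 = 68.2→68, 246 − 110.7 = 135.3→135, 81 − 36.45 = 44.55→45) → #44872D
60%: (124 − 74.4 = 49.6→50, 246 − 147.6 = 98.4→98, 81 − 48.6 = 32.4→32) → #326220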